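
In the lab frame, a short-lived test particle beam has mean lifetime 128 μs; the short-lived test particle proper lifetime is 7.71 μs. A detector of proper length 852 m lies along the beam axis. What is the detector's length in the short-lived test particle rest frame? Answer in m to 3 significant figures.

L ≈ 51.3 m

Time dilation ⇒ γ = Δt/τ₀ = 128/7.71 = 16.602
Length contraction: L = L₀/γ = 852/16.602 = 51.3 m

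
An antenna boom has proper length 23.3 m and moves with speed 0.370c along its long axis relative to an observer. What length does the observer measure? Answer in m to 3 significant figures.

L ≈ 21.6 m

γ = 1/√(1 − 0.370²) = 1.0764
Length contraction: L = L₀/γ = 23.3/1.0764 = 21.6 m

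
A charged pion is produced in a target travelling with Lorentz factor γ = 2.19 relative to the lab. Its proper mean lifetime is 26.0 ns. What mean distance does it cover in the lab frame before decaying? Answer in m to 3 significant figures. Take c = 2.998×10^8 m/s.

β = √(1 − 1/γ²) = √(1 − 1/2.19²) = 0.88966
Dilated lifetime: Δt = γτ₀ = 2.19 × 26.0 ns = 56.940 ns
d = vΔt = 0.88966c × 56.940 ns = 2.6672×10^8 m/s × 5.6940×10^-8 s = 15.2 m

d ≈ 15.2 m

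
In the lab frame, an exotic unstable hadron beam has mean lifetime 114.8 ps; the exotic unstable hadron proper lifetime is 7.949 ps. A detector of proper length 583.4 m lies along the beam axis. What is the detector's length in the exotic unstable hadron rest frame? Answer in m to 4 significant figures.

Time dilation ⇒ γ = Δt/τ₀ = 114.8/7.949 = 14.4421
Length contraction: L = L₀/γ = 583.4/14.4421 = 40.40 m

L ≈ 40.40 m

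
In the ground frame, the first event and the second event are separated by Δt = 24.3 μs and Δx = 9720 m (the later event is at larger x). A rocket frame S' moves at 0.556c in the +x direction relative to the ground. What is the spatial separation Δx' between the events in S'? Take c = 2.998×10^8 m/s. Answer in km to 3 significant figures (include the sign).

Δx' ≈ 6.82 km

γ = 1/√(1 − 0.556²) = 1.2031
Δx' = γ(Δx − vΔt) = 1.2031 × (9720 m − 0.556×(2.998×10^8 m/s)×24.3×10^-6 s)
= 1.2031 × (5669.5 m) = 6.82 km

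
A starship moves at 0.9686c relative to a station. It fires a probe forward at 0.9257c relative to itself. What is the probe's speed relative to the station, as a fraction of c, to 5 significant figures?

u ≈ 0.99877c

Relativistic velocity addition: u = (u' + v)/(1 + u'v/c²)
= (0.9257 + 0.9686)/(1 + 0.9257×0.9686) = 1.8943/1.896633 = 0.99877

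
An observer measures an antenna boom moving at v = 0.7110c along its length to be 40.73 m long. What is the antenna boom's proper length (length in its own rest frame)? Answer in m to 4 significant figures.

γ = 1/√(1 − 0.7110²) = 1.42209
L₀ = γL = 1.42209 × 40.73 = 57.92 m

L₀ ≈ 57.92 m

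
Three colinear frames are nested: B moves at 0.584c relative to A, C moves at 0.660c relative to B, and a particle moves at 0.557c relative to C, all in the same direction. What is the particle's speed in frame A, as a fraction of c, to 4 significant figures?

Compose boost 2: (0.660 + 0.584)/(1 + 0.660×0.584) = 1.244/1.38544 = 0.897910
Compose boost 3: (0.557 + 0.897910)/(1 + 0.557×0.897910) = 1.45491/1.50014 = 0.9699

u ≈ 0.9699c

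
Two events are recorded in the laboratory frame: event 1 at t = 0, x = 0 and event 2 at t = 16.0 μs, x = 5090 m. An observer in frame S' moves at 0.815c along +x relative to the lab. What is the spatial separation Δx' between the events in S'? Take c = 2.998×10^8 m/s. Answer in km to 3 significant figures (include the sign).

γ = 1/√(1 − 0.815²) = 1.7257
Δx' = γ(Δx − vΔt) = 1.7257 × (5090 m − 0.815×(2.998×10^8 m/s)×16.0×10^-6 s)
= 1.7257 × (1180.6 m) = 2.04 km

Δx' ≈ 2.04 km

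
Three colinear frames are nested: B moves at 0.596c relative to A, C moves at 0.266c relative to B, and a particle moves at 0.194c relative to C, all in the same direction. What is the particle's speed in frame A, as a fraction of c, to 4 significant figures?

u ≈ 0.8197c

Compose boost 2: (0.266 + 0.596)/(1 + 0.266×0.596) = 0.8620/1.15854 = 0.744042
Compose boost 3: (0.194 + 0.744042)/(1 + 0.194×0.744042) = 0.938042/1.14434 = 0.8197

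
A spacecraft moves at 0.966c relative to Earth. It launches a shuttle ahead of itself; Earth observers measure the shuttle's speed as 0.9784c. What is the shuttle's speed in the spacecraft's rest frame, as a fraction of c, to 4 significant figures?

Inverse velocity addition: u' = (u − v)/(1 − uv/c²)
= (0.9784 − 0.966)/(1 − 0.9784×0.966) = 0.01240/0.0548656 = 0.2260

u' ≈ 0.2260c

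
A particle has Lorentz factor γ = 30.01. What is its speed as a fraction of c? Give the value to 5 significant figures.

β ≈ 0.99944

β = √(1 − 1/γ²) = √(1 − 1/30.01²) = √(0.9988896) = 0.99944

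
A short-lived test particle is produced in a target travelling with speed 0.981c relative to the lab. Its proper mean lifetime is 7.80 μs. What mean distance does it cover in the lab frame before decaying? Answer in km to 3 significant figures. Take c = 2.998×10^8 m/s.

γ = 1/√(1 − 0.981²) = 5.1544
Dilated lifetime: Δt = γτ₀ = 5.1544 × 7.80 μs = 40.205 μs
d = vΔt = 0.981c × 40.205 μs = 2.9410×10^8 m/s × 4.0205×10^-5 s = 11.8 km

d ≈ 11.8 km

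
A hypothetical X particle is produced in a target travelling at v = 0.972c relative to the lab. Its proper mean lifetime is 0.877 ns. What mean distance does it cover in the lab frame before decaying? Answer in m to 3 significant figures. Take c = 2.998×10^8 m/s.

d ≈ 1.09 m

γ = 1/√(1 − 0.972²) = 4.2557
Dilated lifetime: Δt = γτ₀ = 4.2557 × 0.877 ns = 3.7322 ns
d = vΔt = 0.972c × 3.7322 ns = 2.9141×10^8 m/s × 3.7322×10^-9 s = 1.09 m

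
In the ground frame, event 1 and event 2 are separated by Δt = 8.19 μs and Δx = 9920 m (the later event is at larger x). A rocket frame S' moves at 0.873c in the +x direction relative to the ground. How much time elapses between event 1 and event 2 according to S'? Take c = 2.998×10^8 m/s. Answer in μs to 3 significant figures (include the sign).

γ = 1/√(1 − 0.873²) = 2.0504
Δt' = γ(Δt − vΔx/c²) = 2.0504 × (8.19 μs − 0.873×9920 m / (2.998×10^8 m/s))
= 2.0504 × (-20.696 μs) = -42.4 μs

Δt' ≈ -42.4 μs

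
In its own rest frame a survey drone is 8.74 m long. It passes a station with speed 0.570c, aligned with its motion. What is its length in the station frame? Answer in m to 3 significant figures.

γ = 1/√(1 − 0.570²) = 1.2171
Length contraction: L = L₀/γ = 8.74/1.2171 = 7.18 m

L ≈ 7.18 m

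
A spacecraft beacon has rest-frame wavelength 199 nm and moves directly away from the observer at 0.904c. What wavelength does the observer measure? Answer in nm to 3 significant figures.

Relativistic Doppler: λ_obs = λ_src √((1+β)/(1−β))
= 199 × √(1.9040/0.096000) = 199 × 4.4535 = 886 nm

λ_obs ≈ 886 nm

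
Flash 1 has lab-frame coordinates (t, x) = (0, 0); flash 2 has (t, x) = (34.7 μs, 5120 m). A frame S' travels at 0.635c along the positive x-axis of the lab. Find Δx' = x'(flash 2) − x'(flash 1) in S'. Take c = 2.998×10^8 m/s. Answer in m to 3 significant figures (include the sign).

Δx' ≈ -1920 m

γ = 1/√(1 − 0.635²) = 1.2945
Δx' = γ(Δx − vΔt) = 1.2945 × (5120 m − 0.635×(2.998×10^8 m/s)×34.7×10^-6 s)
= 1.2945 × (-1485.9 m) = -1920 m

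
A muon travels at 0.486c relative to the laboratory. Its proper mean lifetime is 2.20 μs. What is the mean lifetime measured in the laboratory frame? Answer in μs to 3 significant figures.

γ = 1/√(1 − 0.486²) = 1.1442
Time dilation: Δt = γτ₀ = 1.1442 × 2.20 μs = 2.52 μs

Δt ≈ 2.52 μs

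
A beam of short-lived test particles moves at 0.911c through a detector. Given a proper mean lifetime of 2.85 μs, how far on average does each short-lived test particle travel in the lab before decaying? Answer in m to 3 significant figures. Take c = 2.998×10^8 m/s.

γ = 1/√(1 − 0.911²) = 2.4248
Dilated lifetime: Δt = γτ₀ = 2.4248 × 2.85 μs = 6.9107 μs
d = vΔt = 0.911c × 6.9107 μs = 2.7312×10^8 m/s × 6.9107×10^-6 s = 1890 m

d ≈ 1890 m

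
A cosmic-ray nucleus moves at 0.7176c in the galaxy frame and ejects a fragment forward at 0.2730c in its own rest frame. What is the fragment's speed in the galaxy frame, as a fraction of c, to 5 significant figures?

u ≈ 0.82833c

Compose boost 2: (0.2730 + 0.7176)/(1 + 0.2730×0.7176) = 0.99060/1.195905 = 0.82833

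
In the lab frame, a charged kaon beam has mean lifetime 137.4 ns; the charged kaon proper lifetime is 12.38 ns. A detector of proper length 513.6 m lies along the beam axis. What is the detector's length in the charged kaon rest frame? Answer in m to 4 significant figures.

Time dilation ⇒ γ = Δt/τ₀ = 137.4/12.38 = 11.0985
Length contraction: L = L₀/γ = 513.6/11.0985 = 46.28 m

L ≈ 46.28 m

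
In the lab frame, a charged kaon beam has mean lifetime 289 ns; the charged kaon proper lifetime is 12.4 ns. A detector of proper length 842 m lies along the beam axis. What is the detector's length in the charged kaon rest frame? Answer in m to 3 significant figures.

Time dilation ⇒ γ = Δt/τ₀ = 289/12.4 = 23.306
Length contraction: L = L₀/γ = 842/23.306 = 36.1 m

L ≈ 36.1 m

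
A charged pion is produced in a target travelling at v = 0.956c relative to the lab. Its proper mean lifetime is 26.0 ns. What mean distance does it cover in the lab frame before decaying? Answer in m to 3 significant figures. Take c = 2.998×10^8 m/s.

d ≈ 25.4 m

γ = 1/√(1 − 0.956²) = 3.4087
Dilated lifetime: Δt = γτ₀ = 3.4087 × 26.0 ns = 88.626 ns
d = vΔt = 0.956c × 88.626 ns = 2.8661×10^8 m/s × 8.8626×10^-8 s = 25.4 m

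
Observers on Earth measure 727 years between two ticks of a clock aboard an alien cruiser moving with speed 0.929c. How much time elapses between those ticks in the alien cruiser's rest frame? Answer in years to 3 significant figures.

γ = 1/√(1 − 0.929²) = 2.7021
Proper time: τ₀ = Δt/γ = 727/2.7021 = 269 years

τ₀ ≈ 269 years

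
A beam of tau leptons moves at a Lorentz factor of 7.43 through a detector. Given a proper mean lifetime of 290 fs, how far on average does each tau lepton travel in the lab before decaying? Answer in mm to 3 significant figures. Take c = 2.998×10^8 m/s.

β = √(1 − 1/γ²) = √(1 − 1/7.43²) = 0.99090
Dilated lifetime: Δt = γτ₀ = 7.43 × 290 fs = 2154.7 fs
d = vΔt = 0.99090c × 2154.7 fs = 2.9707×10^8 m/s × 2.1547×10^-12 s = 0.640 mm

d ≈ 0.640 mm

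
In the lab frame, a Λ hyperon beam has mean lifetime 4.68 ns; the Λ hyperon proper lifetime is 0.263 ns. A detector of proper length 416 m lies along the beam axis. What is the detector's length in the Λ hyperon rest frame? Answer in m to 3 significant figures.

Time dilation ⇒ γ = Δt/τ₀ = 4.68/0.263 = 17.795
Length contraction: L = L₀/γ = 416/17.795 = 23.4 m

L ≈ 23.4 m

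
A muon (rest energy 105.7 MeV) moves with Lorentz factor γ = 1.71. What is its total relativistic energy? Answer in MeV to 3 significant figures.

γ = 1.71 (given)
E = γm₀c² = 1.71 × 105.7 MeV = 181 MeV

E ≈ 181 MeV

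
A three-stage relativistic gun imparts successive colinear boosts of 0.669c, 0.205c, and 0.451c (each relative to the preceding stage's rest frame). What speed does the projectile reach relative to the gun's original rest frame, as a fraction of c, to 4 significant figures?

Compose boost 2: (0.205 + 0.669)/(1 + 0.205×0.669) = 0.8740/1.13715 = 0.768592
Compose boost 3: (0.451 + 0.768592)/(1 + 0.451×0.768592) = 1.21959/1.34663 = 0.9057

u ≈ 0.9057c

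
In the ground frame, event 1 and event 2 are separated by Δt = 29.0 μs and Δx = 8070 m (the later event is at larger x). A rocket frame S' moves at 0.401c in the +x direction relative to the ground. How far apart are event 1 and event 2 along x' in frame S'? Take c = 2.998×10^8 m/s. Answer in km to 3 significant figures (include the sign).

γ = 1/√(1 − 0.401²) = 1.0916
Δx' = γ(Δx − vΔt) = 1.0916 × (8070 m − 0.401×(2.998×10^8 m/s)×29.0×10^-6 s)
= 1.0916 × (4583.6 m) = 5.00 km

Δx' ≈ 5.00 km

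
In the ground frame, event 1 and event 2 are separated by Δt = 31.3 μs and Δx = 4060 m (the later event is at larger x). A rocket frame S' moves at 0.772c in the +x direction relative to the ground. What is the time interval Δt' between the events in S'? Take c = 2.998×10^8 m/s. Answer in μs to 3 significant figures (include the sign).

Δt' ≈ 32.8 μs

γ = 1/√(1 − 0.772²) = 1.5733
Δt' = γ(Δt − vΔx/c²) = 1.5733 × (31.3 μs − 0.772×4060 m / (2.998×10^8 m/s))
= 1.5733 × (20.845 μs) = 32.8 μs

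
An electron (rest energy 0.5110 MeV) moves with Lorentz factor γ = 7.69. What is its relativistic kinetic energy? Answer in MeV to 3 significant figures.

γ = 7.69 (given)
K = (γ − 1)m₀c² = (7.69 − 1) × 0.5110 MeV = 6.6900 × 0.5110 MeV = 3.42 MeV

K ≈ 3.42 MeV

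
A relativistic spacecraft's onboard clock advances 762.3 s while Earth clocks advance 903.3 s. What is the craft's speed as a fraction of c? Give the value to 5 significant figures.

γ = Δt/τ₀ = 903.3/762.3 = 1.184967
β = √(1 − 1/γ²) = √(1 − 1/1.184967²) = 0.53649

β ≈ 0.53649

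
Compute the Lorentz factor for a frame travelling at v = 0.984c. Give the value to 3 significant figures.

γ = 1/√(1 − β²) = 1/√(1 − 0.984²) = 1/√(0.031744) = 5.61

γ ≈ 5.61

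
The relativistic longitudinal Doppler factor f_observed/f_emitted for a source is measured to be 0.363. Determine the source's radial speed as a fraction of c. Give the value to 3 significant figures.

β ≈ 0.767

f_obs/f_src = √((1−β)/(1+β)) = 0.363  ⇒  (1−β)/(1+β) = 0.13177
β = |1 − D²|/(1 + D²) = |1 − 0.13177|/(1 + 0.13177) = 0.767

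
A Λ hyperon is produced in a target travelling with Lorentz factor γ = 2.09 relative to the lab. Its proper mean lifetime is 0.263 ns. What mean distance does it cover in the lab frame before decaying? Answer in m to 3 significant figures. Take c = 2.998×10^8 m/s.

β = √(1 − 1/γ²) = √(1 − 1/2.09²) = 0.87810
Dilated lifetime: Δt = γτ₀ = 2.09 × 0.263 ns = 0.54967 ns
d = vΔt = 0.87810c × 0.54967 ns = 2.6326×10^8 m/s × 5.4967×10^-10 s = 0.145 m

d ≈ 0.145 m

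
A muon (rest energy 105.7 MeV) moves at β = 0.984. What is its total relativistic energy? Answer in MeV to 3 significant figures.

E ≈ 593 MeV

γ = 1/√(1 − 0.984²) = 5.6127
E = γm₀c² = 5.6127 × 105.7 MeV = 593 MeV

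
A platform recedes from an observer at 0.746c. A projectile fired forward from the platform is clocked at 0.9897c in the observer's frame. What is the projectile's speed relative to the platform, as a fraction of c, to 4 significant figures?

u' ≈ 0.9313c

Inverse velocity addition: u' = (u − v)/(1 − uv/c²)
= (0.9897 − 0.746)/(1 − 0.9897×0.746) = 0.2437/0.261684 = 0.9313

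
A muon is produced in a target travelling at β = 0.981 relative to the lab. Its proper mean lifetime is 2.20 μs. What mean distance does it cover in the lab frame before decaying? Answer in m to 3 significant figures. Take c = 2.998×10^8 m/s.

d ≈ 3340 m

γ = 1/√(1 − 0.981²) = 5.1544
Dilated lifetime: Δt = γτ₀ = 5.1544 × 2.20 μs = 11.340 μs
d = vΔt = 0.981c × 11.340 μs = 2.9410×10^8 m/s × 1.1340×10^-5 s = 3340 m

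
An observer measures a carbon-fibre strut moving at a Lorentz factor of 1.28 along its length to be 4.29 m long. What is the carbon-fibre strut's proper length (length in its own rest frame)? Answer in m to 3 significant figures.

γ = 1.28 (given)
L₀ = γL = 1.28 × 4.29 = 5.49 m

L₀ ≈ 5.49 m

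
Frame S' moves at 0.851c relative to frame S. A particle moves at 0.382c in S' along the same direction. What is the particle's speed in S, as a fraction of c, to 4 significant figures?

Relativistic velocity addition: u = (u' + v)/(1 + u'v/c²)
= (0.382 + 0.851)/(1 + 0.382×0.851) = 1.233/1.32508 = 0.9305

u ≈ 0.9305c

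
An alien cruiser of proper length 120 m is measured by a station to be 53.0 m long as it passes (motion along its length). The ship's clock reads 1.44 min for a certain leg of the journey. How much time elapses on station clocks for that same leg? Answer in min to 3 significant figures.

Δt ≈ 3.26 min

Length contraction ⇒ γ = L₀/L = 120/53.0 = 2.2642
Time dilation: Δt = γτ₀ = 2.2642 × 1.44 min = 3.26 min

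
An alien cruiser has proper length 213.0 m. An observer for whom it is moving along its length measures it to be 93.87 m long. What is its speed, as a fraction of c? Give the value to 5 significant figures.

γ = L₀/L = 213.0/93.87 = 2.269096
β = √(1 − 1/γ²) = 0.89765

β ≈ 0.89765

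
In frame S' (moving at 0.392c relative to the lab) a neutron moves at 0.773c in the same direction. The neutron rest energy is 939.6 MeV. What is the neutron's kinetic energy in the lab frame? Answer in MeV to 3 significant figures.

K ≈ 1160 MeV

u_lab = (0.773 + 0.392)/(1 + 0.773×0.392) = 0.894080
γ = 1/√(1 − 0.894080²) = 2.2326
K = (γ − 1)m₀c² = (2.2326 − 1) × 939.6 = 1.2326 × 939.6 = 1160 MeV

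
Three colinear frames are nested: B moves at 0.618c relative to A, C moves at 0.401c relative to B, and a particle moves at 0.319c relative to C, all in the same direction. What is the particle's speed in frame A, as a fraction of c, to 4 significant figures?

Compose boost 2: (0.401 + 0.618)/(1 + 0.401×0.618) = 1.019/1.24782 = 0.816626
Compose boost 3: (0.319 + 0.816626)/(1 + 0.319×0.816626) = 1.13563/1.26050 = 0.9009

u ≈ 0.9009c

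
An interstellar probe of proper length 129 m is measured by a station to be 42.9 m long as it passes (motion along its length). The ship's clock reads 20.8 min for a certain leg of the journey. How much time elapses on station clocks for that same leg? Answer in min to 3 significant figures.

Length contraction ⇒ γ = L₀/L = 129/42.9 = 3.0070
Time dilation: Δt = γτ₀ = 3.0070 × 20.8 min = 62.5 min

Δt ≈ 62.5 min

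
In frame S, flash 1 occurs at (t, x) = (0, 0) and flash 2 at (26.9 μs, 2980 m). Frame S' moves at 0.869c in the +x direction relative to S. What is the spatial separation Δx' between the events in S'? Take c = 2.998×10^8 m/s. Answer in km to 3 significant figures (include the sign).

Δx' ≈ -8.14 km

γ = 1/√(1 − 0.869²) = 2.0210
Δx' = γ(Δx − vΔt) = 2.0210 × (2980 m − 0.869×(2.998×10^8 m/s)×26.9×10^-6 s)
= 2.0210 × (-4028.2 m) = -8.14 km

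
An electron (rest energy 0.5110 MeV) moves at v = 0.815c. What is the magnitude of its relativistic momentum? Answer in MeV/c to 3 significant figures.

γ = 1/√(1 − 0.815²) = 1.7257
p = γβm₀c = 1.7257 × 0.815 × 0.5110 MeV/c = 0.719 MeV/c

p ≈ 0.719 MeV/c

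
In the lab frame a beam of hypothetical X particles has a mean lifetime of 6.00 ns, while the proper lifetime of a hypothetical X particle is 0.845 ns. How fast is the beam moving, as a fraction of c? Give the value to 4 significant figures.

β ≈ 0.9900

γ = Δt/τ₀ = 6.00/0.845 = 7.10059
β = √(1 − 1/γ²) = √(1 − 1/7.10059²) = 0.9900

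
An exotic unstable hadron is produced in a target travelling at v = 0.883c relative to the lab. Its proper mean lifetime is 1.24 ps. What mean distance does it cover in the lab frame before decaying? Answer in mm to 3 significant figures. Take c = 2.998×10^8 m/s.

d ≈ 0.699 mm

γ = 1/√(1 − 0.883²) = 2.1305
Dilated lifetime: Δt = γτ₀ = 2.1305 × 1.24 ps = 2.6418 ps
d = vΔt = 0.883c × 2.6418 ps = 2.6472×10^8 m/s × 2.6418×10^-12 s = 0.699 mm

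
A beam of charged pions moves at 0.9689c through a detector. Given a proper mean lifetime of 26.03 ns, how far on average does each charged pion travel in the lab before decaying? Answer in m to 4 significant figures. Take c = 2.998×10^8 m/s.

d ≈ 30.56 m

γ = 1/√(1 − 0.9689²) = 4.04118
Dilated lifetime: Δt = γτ₀ = 4.04118 × 26.03 ns = 105.192 ns
d = vΔt = 0.9689c × 105.192 ns = 2.90476×10^8 m/s × 1.05192×10^-7 s = 30.56 m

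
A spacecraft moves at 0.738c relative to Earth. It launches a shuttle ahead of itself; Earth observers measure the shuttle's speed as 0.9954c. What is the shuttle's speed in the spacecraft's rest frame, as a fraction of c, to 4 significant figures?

u' ≈ 0.9699c

Inverse velocity addition: u' = (u − v)/(1 − uv/c²)
= (0.9954 − 0.738)/(1 − 0.9954×0.738) = 0.2574/0.265395 = 0.9699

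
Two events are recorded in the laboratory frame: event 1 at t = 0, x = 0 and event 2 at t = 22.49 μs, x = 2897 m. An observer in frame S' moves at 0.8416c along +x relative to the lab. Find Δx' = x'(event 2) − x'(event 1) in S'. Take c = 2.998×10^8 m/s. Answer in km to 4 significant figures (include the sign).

Δx' ≈ -5.143 km

γ = 1/√(1 − 0.8416²) = 1.85150
Δx' = γ(Δx − vΔt) = 1.85150 × (2897 m − 0.8416×(2.998×10^8 m/s)×22.49×10^-6 s)
= 1.85150 × (-2777.49 m) = -5.143 km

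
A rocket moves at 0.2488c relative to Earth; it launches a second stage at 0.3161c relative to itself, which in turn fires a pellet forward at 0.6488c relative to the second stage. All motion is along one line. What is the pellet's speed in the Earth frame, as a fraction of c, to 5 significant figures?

Compose boost 2: (0.3161 + 0.2488)/(1 + 0.3161×0.2488) = 0.56490/1.078646 = 0.5237123
Compose boost 3: (0.6488 + 0.5237123)/(1 + 0.6488×0.5237123) = 1.172512/1.339785 = 0.87515

u ≈ 0.87515c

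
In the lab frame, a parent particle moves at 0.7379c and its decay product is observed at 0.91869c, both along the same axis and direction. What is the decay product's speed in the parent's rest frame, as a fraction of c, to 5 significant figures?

Inverse velocity addition: u' = (u − v)/(1 − uv/c²)
= (0.91869 − 0.7379)/(1 − 0.91869×0.7379) = 0.18079/0.3220986 = 0.56129

u' ≈ 0.56129c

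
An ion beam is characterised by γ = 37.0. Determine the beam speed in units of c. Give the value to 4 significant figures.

β ≈ 0.9996

β = √(1 − 1/γ²) = √(1 − 1/37.0²) = √(0.999270) = 0.9996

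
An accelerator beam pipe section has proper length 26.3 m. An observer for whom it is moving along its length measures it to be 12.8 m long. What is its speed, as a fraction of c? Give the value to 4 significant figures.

γ = L₀/L = 26.3/12.8 = 2.05469
β = √(1 − 1/γ²) = 0.8736

β ≈ 0.8736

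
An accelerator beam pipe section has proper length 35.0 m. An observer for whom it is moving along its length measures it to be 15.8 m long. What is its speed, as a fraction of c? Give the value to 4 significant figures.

γ = L₀/L = 35.0/15.8 = 2.21519
β = √(1 − 1/γ²) = 0.8923

β ≈ 0.8923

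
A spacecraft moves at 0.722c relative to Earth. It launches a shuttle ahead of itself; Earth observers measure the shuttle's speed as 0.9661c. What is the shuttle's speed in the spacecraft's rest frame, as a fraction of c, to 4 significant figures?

Inverse velocity addition: u' = (u − v)/(1 − uv/c²)
= (0.9661 − 0.722)/(1 − 0.9661×0.722) = 0.2441/0.302476 = 0.8070

u' ≈ 0.8070c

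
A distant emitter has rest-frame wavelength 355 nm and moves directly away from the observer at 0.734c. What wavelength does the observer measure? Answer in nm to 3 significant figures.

Relativistic Doppler: λ_obs = λ_src √((1+β)/(1−β))
= 355 × √(1.7340/0.26600) = 355 × 2.5532 = 906 nm

λ_obs ≈ 906 nm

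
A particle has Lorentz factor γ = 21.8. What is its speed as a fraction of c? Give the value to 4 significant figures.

β ≈ 0.9989

β = √(1 − 1/γ²) = √(1 − 1/21.8²) = √(0.997896) = 0.9989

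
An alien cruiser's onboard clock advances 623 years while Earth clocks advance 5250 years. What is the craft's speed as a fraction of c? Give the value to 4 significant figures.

β ≈ 0.9929

γ = Δt/τ₀ = 5250/623 = 8.42697
β = √(1 − 1/γ²) = √(1 − 1/8.42697²) = 0.9929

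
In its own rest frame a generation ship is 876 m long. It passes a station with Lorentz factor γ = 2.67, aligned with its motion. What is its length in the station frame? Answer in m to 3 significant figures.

γ = 2.67 (given)
Length contraction: L = L₀/γ = 876/2.67 = 328 m

L ≈ 328 m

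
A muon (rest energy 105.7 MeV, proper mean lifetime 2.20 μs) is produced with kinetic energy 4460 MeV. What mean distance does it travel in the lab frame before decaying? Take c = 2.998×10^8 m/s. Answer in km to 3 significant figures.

γ = 1 + K/(m₀c²) = 1 + 4460/105.7 = 43.195
β = √(1 − 1/γ²) = 0.99973
Dilated lifetime: γτ₀ = 43.195 × 2.20 μs = 95.029 μs
d = βc·γτ₀ = 0.99973 × (2.998×10^8 m/s) × 9.5029×10^-5 s = 28.5 km

d ≈ 28.5 km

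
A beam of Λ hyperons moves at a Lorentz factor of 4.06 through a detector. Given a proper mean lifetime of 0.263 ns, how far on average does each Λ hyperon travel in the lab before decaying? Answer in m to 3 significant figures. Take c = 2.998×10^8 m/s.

d ≈ 0.310 m

β = √(1 − 1/γ²) = √(1 − 1/4.06²) = 0.96919
Dilated lifetime: Δt = γτ₀ = 4.06 × 0.263 ns = 1.0678 ns
d = vΔt = 0.96919c × 1.0678 ns = 2.9056×10^8 m/s × 1.0678×10^-9 s = 0.310 m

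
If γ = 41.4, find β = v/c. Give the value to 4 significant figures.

β ≈ 0.9997

β = √(1 − 1/γ²) = √(1 − 1/41.4²) = √(0.999417) = 0.9997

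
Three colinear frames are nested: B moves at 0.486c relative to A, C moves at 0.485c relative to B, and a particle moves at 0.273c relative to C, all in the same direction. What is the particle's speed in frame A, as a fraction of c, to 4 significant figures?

u ≈ 0.8718c

Compose boost 2: (0.485 + 0.486)/(1 + 0.485×0.486) = 0.9710/1.23571 = 0.785783
Compose boost 3: (0.273 + 0.785783)/(1 + 0.273×0.785783) = 1.05878/1.21452 = 0.8718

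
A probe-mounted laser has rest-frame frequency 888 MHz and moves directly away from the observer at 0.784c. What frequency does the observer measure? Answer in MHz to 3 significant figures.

Relativistic Doppler: f_obs = f_src √((1−β)/(1+β))
= 888 × √(0.21600/1.7840) = 888 × 0.34796 = 309 MHz

f_obs ≈ 309 MHz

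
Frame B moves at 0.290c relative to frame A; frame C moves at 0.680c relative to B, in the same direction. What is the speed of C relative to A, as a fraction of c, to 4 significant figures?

u ≈ 0.8102c

Compose boost 2: (0.680 + 0.290)/(1 + 0.680×0.290) = 0.9700/1.19720 = 0.8102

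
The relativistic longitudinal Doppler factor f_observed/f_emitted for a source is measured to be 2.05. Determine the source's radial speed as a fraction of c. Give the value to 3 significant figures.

β ≈ 0.616

f_obs/f_src = √((1+β)/(1−β)) = 2.05  ⇒  (1+β)/(1−β) = 4.2025
β = |1 − D²|/(1 + D²) = |1 − 4.2025|/(1 + 4.2025) = 0.616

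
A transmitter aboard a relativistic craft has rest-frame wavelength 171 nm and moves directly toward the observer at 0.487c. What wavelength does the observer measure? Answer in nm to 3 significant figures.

λ_obs ≈ 100 nm

Relativistic Doppler: λ_obs = λ_src √((1−β)/(1+β))
= 171 × √(0.51300/1.4870) = 171 × 0.58736 = 100 nm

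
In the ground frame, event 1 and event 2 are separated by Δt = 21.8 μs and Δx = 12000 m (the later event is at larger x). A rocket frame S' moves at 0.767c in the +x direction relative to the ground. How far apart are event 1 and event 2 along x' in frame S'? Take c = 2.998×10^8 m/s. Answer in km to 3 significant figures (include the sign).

Δx' ≈ 10.9 km

γ = 1/√(1 − 0.767²) = 1.5585
Δx' = γ(Δx − vΔt) = 1.5585 × (12000 m − 0.767×(2.998×10^8 m/s)×21.8×10^-6 s)
= 1.5585 × (6987.2 m) = 10.9 km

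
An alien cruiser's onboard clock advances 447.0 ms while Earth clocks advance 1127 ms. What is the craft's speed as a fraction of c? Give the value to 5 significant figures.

β ≈ 0.91798

γ = Δt/τ₀ = 1127/447.0 = 2.521253
β = √(1 − 1/γ²) = √(1 − 1/2.521253²) = 0.91798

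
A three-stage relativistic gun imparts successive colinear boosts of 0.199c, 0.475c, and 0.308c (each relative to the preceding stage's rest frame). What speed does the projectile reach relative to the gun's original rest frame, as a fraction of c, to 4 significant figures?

u ≈ 0.7765c

Compose boost 2: (0.475 + 0.199)/(1 + 0.475×0.199) = 0.6740/1.09452 = 0.615792
Compose boost 3: (0.308 + 0.615792)/(1 + 0.308×0.615792) = 0.923792/1.18966 = 0.7765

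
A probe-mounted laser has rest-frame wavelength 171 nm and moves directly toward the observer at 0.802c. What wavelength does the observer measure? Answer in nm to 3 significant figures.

λ_obs ≈ 56.7 nm

Relativistic Doppler: λ_obs = λ_src √((1−β)/(1+β))
= 171 × √(0.19800/1.8020) = 171 × 0.33148 = 56.7 nm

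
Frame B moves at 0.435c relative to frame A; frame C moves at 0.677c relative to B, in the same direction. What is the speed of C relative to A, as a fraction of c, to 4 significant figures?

Compose boost 2: (0.677 + 0.435)/(1 + 0.677×0.435) = 1.112/1.29449 = 0.8590

u ≈ 0.8590c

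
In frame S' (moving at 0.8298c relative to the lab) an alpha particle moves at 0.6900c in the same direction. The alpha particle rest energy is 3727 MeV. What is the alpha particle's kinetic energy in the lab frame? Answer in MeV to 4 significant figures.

K ≈ 10780 MeV

u_lab = (0.6900 + 0.8298)/(1 + 0.6900×0.8298) = 0.9664484
γ = 1/√(1 − 0.9664484²) = 3.89316
K = (γ − 1)m₀c² = (3.89316 − 1) × 3727 = 2.89316 × 3727 = 10780 MeV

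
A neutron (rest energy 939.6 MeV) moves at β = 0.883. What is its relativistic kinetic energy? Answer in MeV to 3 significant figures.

γ = 1/√(1 − 0.883²) = 2.1305
K = (γ − 1)m₀c² = (2.1305 − 1) × 939.6 MeV = 1.1305 × 939.6 MeV = 1060 MeV

K ≈ 1060 MeV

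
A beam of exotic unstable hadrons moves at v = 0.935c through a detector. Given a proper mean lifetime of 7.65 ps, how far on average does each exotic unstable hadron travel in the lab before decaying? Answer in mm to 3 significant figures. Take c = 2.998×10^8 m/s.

d ≈ 6.05 mm

γ = 1/√(1 − 0.935²) = 2.8197
Dilated lifetime: Δt = γτ₀ = 2.8197 × 7.65 ps = 21.571 ps
d = vΔt = 0.935c × 21.571 ps = 2.8031×10^8 m/s × 2.1571×10^-11 s = 6.05 mm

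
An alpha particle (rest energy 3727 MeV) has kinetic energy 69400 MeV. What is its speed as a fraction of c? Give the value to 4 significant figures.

β ≈ 0.9987

γ = 1 + K/(m₀c²) = 1 + 69400/3727 = 19.6209
β = √(1 − 1/γ²) = 0.9987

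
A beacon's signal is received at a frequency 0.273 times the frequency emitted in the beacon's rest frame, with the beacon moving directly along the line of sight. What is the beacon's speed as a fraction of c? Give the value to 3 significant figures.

f_obs/f_src = √((1−β)/(1+β)) = 0.273  ⇒  (1−β)/(1+β) = 0.074529
β = |1 − D²|/(1 + D²) = |1 − 0.074529|/(1 + 0.074529) = 0.861

β ≈ 0.861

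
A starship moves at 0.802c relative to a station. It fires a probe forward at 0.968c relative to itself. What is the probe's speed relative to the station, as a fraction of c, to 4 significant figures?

u ≈ 0.9964c

Relativistic velocity addition: u = (u' + v)/(1 + u'v/c²)
= (0.968 + 0.802)/(1 + 0.968×0.802) = 1.770/1.77634 = 0.9964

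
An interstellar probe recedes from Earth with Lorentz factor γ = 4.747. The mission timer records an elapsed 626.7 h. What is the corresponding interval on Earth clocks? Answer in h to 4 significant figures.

γ = 4.747 (given)
Time dilation: Δt = γτ₀ = 4.747 × 626.7 h = 2975 h

Δt ≈ 2975 h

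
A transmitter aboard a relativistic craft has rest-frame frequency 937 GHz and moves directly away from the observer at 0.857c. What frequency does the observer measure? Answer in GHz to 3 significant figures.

f_obs ≈ 260 GHz

Relativistic Doppler: f_obs = f_src √((1−β)/(1+β))
= 937 × √(0.14300/1.8570) = 937 × 0.27750 = 260 GHz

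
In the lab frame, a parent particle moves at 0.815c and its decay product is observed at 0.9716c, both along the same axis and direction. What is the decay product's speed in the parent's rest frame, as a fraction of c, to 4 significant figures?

u' ≈ 0.7524c

Inverse velocity addition: u' = (u − v)/(1 − uv/c²)
= (0.9716 − 0.815)/(1 − 0.9716×0.815) = 0.1566/0.208146 = 0.7524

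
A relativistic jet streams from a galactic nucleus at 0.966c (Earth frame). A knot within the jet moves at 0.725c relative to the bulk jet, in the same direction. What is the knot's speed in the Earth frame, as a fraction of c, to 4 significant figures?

u ≈ 0.9945c

Relativistic velocity addition: u = (u' + v)/(1 + u'v/c²)
= (0.725 + 0.966)/(1 + 0.725×0.966) = 1.691/1.70035 = 0.9945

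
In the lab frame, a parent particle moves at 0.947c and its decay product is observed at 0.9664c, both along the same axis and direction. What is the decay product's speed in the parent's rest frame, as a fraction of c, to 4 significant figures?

u' ≈ 0.2287c

Inverse velocity addition: u' = (u − v)/(1 − uv/c²)
= (0.9664 − 0.947)/(1 − 0.9664×0.947) = 0.01940/0.0848192 = 0.2287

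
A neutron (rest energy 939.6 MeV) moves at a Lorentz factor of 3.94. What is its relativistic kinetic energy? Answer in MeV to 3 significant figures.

γ = 3.94 (given)
K = (γ − 1)m₀c² = (3.94 − 1) × 939.6 MeV = 2.9400 × 939.6 MeV = 2760 MeV

K ≈ 2760 MeV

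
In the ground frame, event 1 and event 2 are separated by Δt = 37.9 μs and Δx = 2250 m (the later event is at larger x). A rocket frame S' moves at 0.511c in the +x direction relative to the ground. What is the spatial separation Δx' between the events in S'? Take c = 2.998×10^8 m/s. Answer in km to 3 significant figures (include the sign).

Δx' ≈ -4.14 km

γ = 1/√(1 − 0.511²) = 1.1634
Δx' = γ(Δx − vΔt) = 1.1634 × (2250 m − 0.511×(2.998×10^8 m/s)×37.9×10^-6 s)
= 1.1634 × (-3556.2 m) = -4.14 km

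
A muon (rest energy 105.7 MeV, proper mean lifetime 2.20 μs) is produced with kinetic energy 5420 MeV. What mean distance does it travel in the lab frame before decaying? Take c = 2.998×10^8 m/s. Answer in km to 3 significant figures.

γ = 1 + K/(m₀c²) = 1 + 5420/105.7 = 52.277
β = √(1 − 1/γ²) = 0.99982
Dilated lifetime: γτ₀ = 52.277 × 2.20 μs = 115.01 μs
d = βc·γτ₀ = 0.99982 × (2.998×10^8 m/s) × 0.00011501 s = 34.5 km

d ≈ 34.5 km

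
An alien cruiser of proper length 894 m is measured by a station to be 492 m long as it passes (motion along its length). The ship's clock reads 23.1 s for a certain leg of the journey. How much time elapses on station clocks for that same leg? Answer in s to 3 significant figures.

Length contraction ⇒ γ = L₀/L = 894/492 = 1.8171
Time dilation: Δt = γτ₀ = 1.8171 × 23.1 s = 42.0 s

Δt ≈ 42.0 s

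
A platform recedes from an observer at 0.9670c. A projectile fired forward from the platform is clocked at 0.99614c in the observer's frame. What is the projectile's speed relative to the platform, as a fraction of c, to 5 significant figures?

u' ≈ 0.79330c

Inverse velocity addition: u' = (u − v)/(1 − uv/c²)
= (0.99614 − 0.9670)/(1 − 0.99614×0.9670) = 0.029140/0.03673262 = 0.79330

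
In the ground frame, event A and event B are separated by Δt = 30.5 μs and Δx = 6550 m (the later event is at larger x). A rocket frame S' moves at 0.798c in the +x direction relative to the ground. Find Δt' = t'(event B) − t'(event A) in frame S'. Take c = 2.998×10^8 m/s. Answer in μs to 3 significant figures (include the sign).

γ = 1/√(1 − 0.798²) = 1.6593
Δt' = γ(Δt − vΔx/c²) = 1.6593 × (30.5 μs − 0.798×6550 m / (2.998×10^8 m/s))
= 1.6593 × (13.065 μs) = 21.7 μs

Δt' ≈ 21.7 μs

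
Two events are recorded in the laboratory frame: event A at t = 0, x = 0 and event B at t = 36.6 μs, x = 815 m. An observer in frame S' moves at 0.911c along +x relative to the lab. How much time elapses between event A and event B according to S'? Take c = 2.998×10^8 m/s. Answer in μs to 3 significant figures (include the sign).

Δt' ≈ 82.7 μs

γ = 1/√(1 − 0.911²) = 2.4248
Δt' = γ(Δt − vΔx/c²) = 2.4248 × (36.6 μs − 0.911×815 m / (2.998×10^8 m/s))
= 2.4248 × (34.123 μs) = 82.7 μs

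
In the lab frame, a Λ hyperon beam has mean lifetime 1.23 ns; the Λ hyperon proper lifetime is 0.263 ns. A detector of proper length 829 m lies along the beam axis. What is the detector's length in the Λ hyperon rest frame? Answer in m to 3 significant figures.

L ≈ 177 m

Time dilation ⇒ γ = Δt/τ₀ = 1.23/0.263 = 4.6768
Length contraction: L = L₀/γ = 829/4.6768 = 177 m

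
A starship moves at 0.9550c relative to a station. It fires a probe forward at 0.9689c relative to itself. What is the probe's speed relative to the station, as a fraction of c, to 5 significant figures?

u ≈ 0.99927c

Relativistic velocity addition: u = (u' + v)/(1 + u'v/c²)
= (0.9689 + 0.9550)/(1 + 0.9689×0.9550) = 1.9239/1.925299 = 0.99927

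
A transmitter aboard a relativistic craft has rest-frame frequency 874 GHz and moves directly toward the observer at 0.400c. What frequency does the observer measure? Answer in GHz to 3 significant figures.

f_obs ≈ 1340 GHz

Relativistic Doppler: f_obs = f_src √((1+β)/(1−β))
= 874 × √(1.4000/0.60000) = 874 × 1.5275 = 1340 GHz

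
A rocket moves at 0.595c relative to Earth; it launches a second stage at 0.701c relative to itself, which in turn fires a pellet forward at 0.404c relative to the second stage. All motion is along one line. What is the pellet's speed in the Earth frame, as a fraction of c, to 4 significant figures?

u ≈ 0.9628c

Compose boost 2: (0.701 + 0.595)/(1 + 0.701×0.595) = 1.296/1.41709 = 0.914547
Compose boost 3: (0.404 + 0.914547)/(1 + 0.404×0.914547) = 1.31855/1.36948 = 0.9628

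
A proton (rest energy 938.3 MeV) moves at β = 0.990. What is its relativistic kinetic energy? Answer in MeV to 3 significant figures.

γ = 1/√(1 − 0.990²) = 7.0888
K = (γ − 1)m₀c² = (7.0888 − 1) × 938.3 MeV = 6.0888 × 938.3 MeV = 5710 MeV

K ≈ 5710 MeV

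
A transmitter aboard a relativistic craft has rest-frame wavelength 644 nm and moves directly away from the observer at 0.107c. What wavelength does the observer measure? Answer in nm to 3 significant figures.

Relativistic Doppler: λ_obs = λ_src √((1+β)/(1−β))
= 644 × √(1.1070/0.89300) = 644 × 1.1134 = 717 nm

λ_obs ≈ 717 nm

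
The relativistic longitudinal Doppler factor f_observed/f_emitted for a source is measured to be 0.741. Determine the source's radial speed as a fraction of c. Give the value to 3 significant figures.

β ≈ 0.291

f_obs/f_src = √((1−β)/(1+β)) = 0.741  ⇒  (1−β)/(1+β) = 0.54908
β = |1 − D²|/(1 + D²) = |1 − 0.54908|/(1 + 0.54908) = 0.291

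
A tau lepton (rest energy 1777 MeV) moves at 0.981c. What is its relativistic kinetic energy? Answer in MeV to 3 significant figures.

γ = 1/√(1 − 0.981²) = 5.1544
K = (γ − 1)m₀c² = (5.1544 − 1) × 1777 MeV = 4.1544 × 1777 MeV = 7380 MeV

K ≈ 7380 MeV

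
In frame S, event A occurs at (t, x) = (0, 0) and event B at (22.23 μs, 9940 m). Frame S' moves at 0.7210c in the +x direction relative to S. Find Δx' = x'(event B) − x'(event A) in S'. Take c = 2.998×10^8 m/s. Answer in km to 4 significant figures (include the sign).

γ = 1/√(1 − 0.7210²) = 1.44314
Δx' = γ(Δx − vΔt) = 1.44314 × (9940 m − 0.7210×(2.998×10^8 m/s)×22.23×10^-6 s)
= 1.44314 × (5134.86 m) = 7.410 km

Δx' ≈ 7.410 km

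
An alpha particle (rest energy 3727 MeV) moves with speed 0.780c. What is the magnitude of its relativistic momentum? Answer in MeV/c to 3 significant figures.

γ = 1/√(1 − 0.780²) = 1.5980
p = γβm₀c = 1.5980 × 0.780 × 3727 MeV/c = 4650 MeV/c

p ≈ 4650 MeV/c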